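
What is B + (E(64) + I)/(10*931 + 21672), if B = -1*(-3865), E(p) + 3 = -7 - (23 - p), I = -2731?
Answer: 59871365/15491 ≈ 3864.9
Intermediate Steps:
E(p) = -33 + p (E(p) = -3 + (-7 - (23 - p)) = -3 + (-7 + (-23 + p)) = -3 + (-30 + p) = -33 + p)
B = 3865
B + (E(64) + I)/(10*931 + 21672) = 3865 + ((-33 + 64) - 2731)/(10*931 + 21672) = 3865 + (31 - 2731)/(9310 + 21672) = 3865 - 2700/30982 = 3865 - 2700*1/30982 = 3865 - 1350/15491 = 59871365/15491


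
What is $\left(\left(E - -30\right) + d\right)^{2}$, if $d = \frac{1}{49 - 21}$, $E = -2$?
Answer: $\frac{616225}{784} \approx 786.0$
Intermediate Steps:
$d = \frac{1}{28} \approx 0.035714$
$\left(\left(E - -30\right) + d\right)^{2} = \left(\left(-2 - -30\right) + \frac{1}{28}\right)^{2} = \left(\left(-2 + 30\right) + \frac{1}{28}\right)^{2} = \left(28 + \frac{1}{28}\right)^{2} = \left(\frac{785}{28}\right)^{2} = \frac{616225}{784}$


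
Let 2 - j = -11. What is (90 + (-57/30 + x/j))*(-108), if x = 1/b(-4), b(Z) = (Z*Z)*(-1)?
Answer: -2473713/260 ≈ -9514.3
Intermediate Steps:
j = 13 (j = 2 - 1*(-11) = 2 + 11 = 13)
b(Z) = -Z**2 (b(Z) = Z**2*(-1) = -Z**2)
x = -1/16 (x = 1/(-1*(-4)**2) = 1/(-1*16) = 1/(-16) = -1/16 ≈ -0.062500)
(90 + (-57/30 + x/j))*(-108) = (90 + (-57/30 - 1/16/13))*(-108) = (90 + (-57*1/30 - 1/16*1/13))*(-108) = (90 + (-19/10 - 1/208))*(-108) = (90 - 1981/1040)*(-108) = (91619/1040)*(-108) = -2473713/260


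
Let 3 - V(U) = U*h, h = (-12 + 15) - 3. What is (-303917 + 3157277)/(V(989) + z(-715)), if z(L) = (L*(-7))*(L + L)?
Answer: -2853360/7157147 ≈ -0.39867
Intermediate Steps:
z(L) = -14*L² (z(L) = (-7*L)*(2*L) = -14*L²)
h = 0 (h = 3 - 3 = 0)
V(U) = 3 (V(U) = 3 - U*0 = 3 - 1*0 = 3 + 0 = 3)
(-303917 + 3157277)/(V(989) + z(-715)) = (-303917 + 3157277)/(3 - 14*(-715)²) = 2853360/(3 - 14*511225) = 2853360/(3 - 7157150) = 2853360/(-7157147) = 2853360*(-1/7157147) = -2853360/7157147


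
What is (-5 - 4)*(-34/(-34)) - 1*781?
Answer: -790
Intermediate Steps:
(-5 - 4)*(-34/(-34)) - 1*781 = -(-306)*(-1)/34 - 781 = -9*1 - 781 = -9 - 781 = -790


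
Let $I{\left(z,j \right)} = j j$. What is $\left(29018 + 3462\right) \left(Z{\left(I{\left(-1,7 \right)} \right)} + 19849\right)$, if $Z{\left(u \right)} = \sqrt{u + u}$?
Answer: $644695520 + 227360 \sqrt{2} \approx 6.4502 \cdot 10^{8}$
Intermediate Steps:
$I{\left(z,j \right)} = j^{2}$
$Z{\left(u \right)} = \sqrt{2} \sqrt{u}$ ($Z{\left(u \right)} = \sqrt{2 u} = \sqrt{2} \sqrt{u}$)
$\left(29018 + 3462\right) \left(Z{\left(I{\left(-1,7 \right)} \right)} + 19849\right) = \left(29018 + 3462\right) \left(\sqrt{2} \sqrt{7^{2}} + 19849\right) = 32480 \left(\sqrt{2} \sqrt{49} + 19849\right) = 32480 \left(\sqrt{2} \cdot 7 + 19849\right) = 32480 \left(7 \sqrt{2} + 19849\right) = 32480 \left(19849 + 7 \sqrt{2}\right) = 644695520 + 227360 \sqrt{2}$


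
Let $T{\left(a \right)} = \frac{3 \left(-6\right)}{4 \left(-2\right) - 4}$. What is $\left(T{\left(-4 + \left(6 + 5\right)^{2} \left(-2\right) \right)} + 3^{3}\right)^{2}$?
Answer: $\frac{3249}{4} \approx 812.25$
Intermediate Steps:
$T{\left(a \right)} = \frac{3}{2}$ ($T{\left(a \right)} = - \frac{18}{-8 - 4} = - \frac{18}{-12} = \left(-18\right) \left(- \frac{1}{12}\right) = \frac{3}{2}$)
$\left(T{\left(-4 + \left(6 + 5\right)^{2} \left(-2\right) \right)} + 3^{3}\right)^{2} = \left(\frac{3}{2} + 3^{3}\right)^{2} = \left(\frac{3}{2} + 27\right)^{2} = \left(\frac{57}{2}\right)^{2} = \frac{3249}{4}$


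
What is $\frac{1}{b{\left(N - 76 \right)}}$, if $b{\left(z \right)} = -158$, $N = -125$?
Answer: $- \frac{1}{158} \approx -0.0063291$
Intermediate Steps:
$\frac{1}{b{\left(N - 76 \right)}} = \frac{1}{-158} = - \frac{1}{158}$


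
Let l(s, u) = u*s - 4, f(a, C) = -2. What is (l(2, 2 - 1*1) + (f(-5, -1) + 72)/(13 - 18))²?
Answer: 256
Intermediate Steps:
l(s, u) = -4 + s*u (l(s, u) = s*u - 4 = -4 + s*u)
(l(2, 2 - 1*1) + (f(-5, -1) + 72)/(13 - 18))² = ((-4 + 2*(2 - 1*1)) + (-2 + 72)/(13 - 18))² = ((-4 + 2*(2 - 1)) + 70/(-5))² = ((-4 + 2*1) + 70*(-⅕))² = ((-4 + 2) - 14)² = (-2 - 14)² = (-16)² = 256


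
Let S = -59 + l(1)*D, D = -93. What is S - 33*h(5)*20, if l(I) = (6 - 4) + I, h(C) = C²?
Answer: -16838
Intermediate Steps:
l(I) = 2 + I
S = -338 (S = -59 + (2 + 1)*(-93) = -59 + 3*(-93) = -59 - 279 = -338)
S - 33*h(5)*20 = -338 - 33*5²*20 = -338 - 33*25*20 = -338 - 825*20 = -338 - 1*16500 = -338 - 16500 = -16838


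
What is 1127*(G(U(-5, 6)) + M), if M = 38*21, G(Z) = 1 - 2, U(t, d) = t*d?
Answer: 898219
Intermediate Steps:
U(t, d) = d*t
G(Z) = -1
M = 798
1127*(G(U(-5, 6)) + M) = 1127*(-1 + 798) = 1127*797 = 898219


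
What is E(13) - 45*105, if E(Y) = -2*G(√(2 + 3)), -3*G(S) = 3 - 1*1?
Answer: -14171/3 ≈ -4723.7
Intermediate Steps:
G(S) = -⅔ (G(S) = -(3 - 1*1)/3 = -(3 - 1)/3 = -⅓*2 = -⅔)
E(Y) = 4/3 (E(Y) = -2*(-⅔) = 4/3)
E(13) - 45*105 = 4/3 - 45*105 = 4/3 - 4725 = -14171/3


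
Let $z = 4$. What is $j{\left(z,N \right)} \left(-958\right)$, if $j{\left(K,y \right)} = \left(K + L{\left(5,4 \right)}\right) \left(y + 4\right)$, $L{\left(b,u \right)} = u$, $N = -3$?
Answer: $-7664$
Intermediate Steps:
$j{\left(K,y \right)} = \left(4 + K\right) \left(4 + y\right)$ ($j{\left(K,y \right)} = \left(K + 4\right) \left(y + 4\right) = \left(4 + K\right) \left(4 + y\right)$)
$j{\left(z,N \right)} \left(-958\right) = \left(16 + 4 \cdot 4 + 4 \left(-3\right) + 4 \left(-3\right)\right) \left(-958\right) = \left(16 + 16 - 12 - 12\right) \left(-958\right) = 8 \left(-958\right) = -7664$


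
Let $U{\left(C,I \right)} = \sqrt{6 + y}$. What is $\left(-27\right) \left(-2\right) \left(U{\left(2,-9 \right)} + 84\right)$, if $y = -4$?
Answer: $4536 + 54 \sqrt{2} \approx 4612.4$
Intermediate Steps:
$U{\left(C,I \right)} = \sqrt{2}$ ($U{\left(C,I \right)} = \sqrt{6 - 4} = \sqrt{2}$)
$\left(-27\right) \left(-2\right) \left(U{\left(2,-9 \right)} + 84\right) = \left(-27\right) \left(-2\right) \left(\sqrt{2} + 84\right) = 54 \left(84 + \sqrt{2}\right) = 4536 + 54 \sqrt{2}$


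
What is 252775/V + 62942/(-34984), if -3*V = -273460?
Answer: 116464031/119584058 ≈ 0.97391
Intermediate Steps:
V = 273460/3 (V = -1/3*(-273460) = 273460/3 ≈ 91153.)
252775/V + 62942/(-34984) = 252775/(273460/3) + 62942/(-34984) = 252775*(3/273460) + 62942*(-1/34984) = 151665/54692 - 31471/17492 = 116464031/119584058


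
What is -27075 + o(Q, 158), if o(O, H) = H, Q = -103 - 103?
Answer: -26917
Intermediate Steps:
Q = -206
-27075 + o(Q, 158) = -27075 + 158 = -26917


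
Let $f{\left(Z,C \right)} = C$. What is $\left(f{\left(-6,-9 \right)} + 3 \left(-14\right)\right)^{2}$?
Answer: $2601$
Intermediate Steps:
$\left(f{\left(-6,-9 \right)} + 3 \left(-14\right)\right)^{2} = \left(-9 + 3 \left(-14\right)\right)^{2} = \left(-9 - 42\right)^{2} = \left(-51\right)^{2} = 2601$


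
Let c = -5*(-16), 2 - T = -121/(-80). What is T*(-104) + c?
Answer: 293/10 ≈ 29.300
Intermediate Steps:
T = 39/80 (T = 2 - (-121)/(-80) = 2 - (-121)*(-1)/80 = 2 - 1*121/80 = 2 - 121/80 = 39/80 ≈ 0.48750)
c = 80
T*(-104) + c = (39/80)*(-104) + 80 = -507/10 + 80 = 293/10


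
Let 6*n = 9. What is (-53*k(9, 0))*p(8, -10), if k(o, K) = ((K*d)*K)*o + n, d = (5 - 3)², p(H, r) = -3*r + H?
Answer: -3021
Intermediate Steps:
n = 3/2 (n = (⅙)*9 = 3/2 ≈ 1.5000)
p(H, r) = H - 3*r
d = 4 (d = 2² = 4)
k(o, K) = 3/2 + 4*o*K² (k(o, K) = ((K*4)*K)*o + 3/2 = ((4*K)*K)*o + 3/2 = (4*K²)*o + 3/2 = 4*o*K² + 3/2 = 3/2 + 4*o*K²)
(-53*k(9, 0))*p(8, -10) = (-53*(3/2 + 4*9*0²))*(8 - 3*(-10)) = (-53*(3/2 + 4*9*0))*(8 + 30) = -53*(3/2 + 0)*38 = -53*3/2*38 = -159/2*38 = -3021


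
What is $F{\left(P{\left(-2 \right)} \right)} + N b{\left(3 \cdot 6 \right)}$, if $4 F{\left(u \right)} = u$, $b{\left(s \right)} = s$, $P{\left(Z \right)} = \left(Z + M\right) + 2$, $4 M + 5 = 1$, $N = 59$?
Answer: $\frac{4247}{4} \approx 1061.8$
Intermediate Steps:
$M = -1$ ($M = - \frac{5}{4} + \frac{1}{4} \cdot 1 = - \frac{5}{4} + \frac{1}{4} = -1$)
$P{\left(Z \right)} = 1 + Z$ ($P{\left(Z \right)} = \left(Z - 1\right) + 2 = \left(-1 + Z\right) + 2 = 1 + Z$)
$F{\left(u \right)} = \frac{u}{4}$
$F{\left(P{\left(-2 \right)} \right)} + N b{\left(3 \cdot 6 \right)} = \frac{1 - 2}{4} + 59 \cdot 3 \cdot 6 = \frac{1}{4} \left(-1\right) + 59 \cdot 18 = - \frac{1}{4} + 1062 = \frac{4247}{4}$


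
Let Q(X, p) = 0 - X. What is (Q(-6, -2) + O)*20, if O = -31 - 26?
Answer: -1020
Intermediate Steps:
Q(X, p) = -X
O = -57
(Q(-6, -2) + O)*20 = (-1*(-6) - 57)*20 = (6 - 57)*20 = -51*20 = -1020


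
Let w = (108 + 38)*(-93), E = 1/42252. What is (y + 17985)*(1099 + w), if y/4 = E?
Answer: -2370704963324/10563 ≈ -2.2443e+8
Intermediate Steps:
E = 1/42252 ≈ 2.3668e-5
y = 1/10563 (y = 4*(1/42252) = 1/10563 ≈ 9.4670e-5)
w = -13578 (w = 146*(-93) = -13578)
(y + 17985)*(1099 + w) = (1/10563 + 17985)*(1099 - 13578) = (189975556/10563)*(-12479) = -2370704963324/10563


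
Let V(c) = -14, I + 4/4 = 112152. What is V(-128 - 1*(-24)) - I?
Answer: -112165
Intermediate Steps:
I = 112151 (I = -1 + 112152 = 112151)
V(-128 - 1*(-24)) - I = -14 - 1*112151 = -14 - 112151 = -112165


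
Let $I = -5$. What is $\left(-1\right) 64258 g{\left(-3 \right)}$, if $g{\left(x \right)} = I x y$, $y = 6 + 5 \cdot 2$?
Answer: $-15421920$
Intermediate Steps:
$y = 16$ ($y = 6 + 10 = 16$)
$g{\left(x \right)} = - 80 x$ ($g{\left(x \right)} = - 5 x 16 = - 80 x$)
$\left(-1\right) 64258 g{\left(-3 \right)} = \left(-1\right) 64258 \left(\left(-80\right) \left(-3\right)\right) = \left(-64258\right) 240 = -15421920$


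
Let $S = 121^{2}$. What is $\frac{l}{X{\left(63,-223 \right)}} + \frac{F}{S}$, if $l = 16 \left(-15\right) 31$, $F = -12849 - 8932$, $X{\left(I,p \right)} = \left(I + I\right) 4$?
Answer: $- \frac{4996111}{307461} \approx -16.25$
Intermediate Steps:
$X{\left(I,p \right)} = 8 I$ ($X{\left(I,p \right)} = 2 I 4 = 8 I$)
$S = 14641$
$F = -21781$
$l = -7440$ ($l = \left(-240\right) 31 = -7440$)
$\frac{l}{X{\left(63,-223 \right)}} + \frac{F}{S} = - \frac{7440}{8 \cdot 63} - \frac{21781}{14641} = - \frac{7440}{504} - \frac{21781}{14641} = \left(-7440\right) \frac{1}{504} - \frac{21781}{14641} = - \frac{310}{21} - \frac{21781}{14641} = - \frac{4996111}{307461}$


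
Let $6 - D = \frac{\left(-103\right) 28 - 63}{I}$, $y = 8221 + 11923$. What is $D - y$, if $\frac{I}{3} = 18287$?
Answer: $- \frac{1104787871}{54861} \approx -20138.0$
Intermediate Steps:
$I = 54861$ ($I = 3 \cdot 18287 = 54861$)
$y = 20144$
$D = \frac{332113}{54861}$ ($D = 6 - \frac{\left(-103\right) 28 - 63}{54861} = 6 - \left(-2884 - 63\right) \frac{1}{54861} = 6 - \left(-2947\right) \frac{1}{54861} = 6 - - \frac{2947}{54861} = 6 + \frac{2947}{54861} = \frac{332113}{54861} \approx 6.0537$)
$D - y = \frac{332113}{54861} - 20144 = - \frac{1104787871}{54861}$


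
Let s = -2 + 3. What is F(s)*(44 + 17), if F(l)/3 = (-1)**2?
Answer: 183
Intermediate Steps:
s = 1
F(l) = 3 (F(l) = 3*(-1)**2 = 3*1 = 3)
F(s)*(44 + 17) = 3*(44 + 17) = 3*61 = 183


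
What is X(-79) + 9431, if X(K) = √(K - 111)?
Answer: 9431 + I*√190 ≈ 9431.0 + 13.784*I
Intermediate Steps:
X(K) = √(-111 + K)
X(-79) + 9431 = √(-111 - 79) + 9431 = √(-190) + 9431 = I*√190 + 9431 = 9431 + I*√190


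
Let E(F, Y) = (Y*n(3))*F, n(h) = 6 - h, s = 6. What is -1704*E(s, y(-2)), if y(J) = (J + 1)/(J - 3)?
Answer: -30672/5 ≈ -6134.4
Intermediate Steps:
y(J) = (1 + J)/(-3 + J)
E(F, Y) = 3*F*Y (E(F, Y) = (Y*(6 - 1*3))*F = (Y*(6 - 3))*F = (Y*3)*F = (3*Y)*F = 3*F*Y)
-1704*E(s, y(-2)) = -5112*6*(1 - 2)/(-3 - 2) = -5112*6*-1/(-5) = -5112*6*(-⅕*(-1)) = -5112*6/5 = -1704*18/5 = -30672/5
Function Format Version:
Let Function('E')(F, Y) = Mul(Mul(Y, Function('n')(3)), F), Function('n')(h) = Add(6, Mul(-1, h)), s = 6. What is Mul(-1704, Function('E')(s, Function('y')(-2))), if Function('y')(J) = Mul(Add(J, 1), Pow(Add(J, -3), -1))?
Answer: Rational(-30672, 5) ≈ -6134.4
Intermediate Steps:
Function('y')(J) = Mul(Pow(Add(-3, J), -1), Add(1, J)) (Function('y')(J) = Mul(Add(1, J), Pow(Add(-3, J), -1)) = Mul(Pow(Add(-3, J), -1), Add(1, J)))
Function('E')(F, Y) = Mul(3, F, Y) (Function('E')(F, Y) = Mul(Mul(Y, Add(6, Mul(-1, 3))), F) = Mul(Mul(Y, Add(6, -3)), F) = Mul(Mul(Y, 3), F) = Mul(Mul(3, Y), F) = Mul(3, F, Y))
Mul(-1704, Function('E')(s, Function('y')(-2))) = Mul(-1704, Mul(3, 6, Mul(Pow(Add(-3, -2), -1), Add(1, -2)))) = Mul(-1704, Mul(3, 6, Mul(Pow(-5, -1), -1))) = Mul(-1704, Mul(3, 6, Mul(Rational(-1, 5), -1))) = Mul(-1704, Mul(3, 6, Rational(1, 5))) = Mul(-1704, Rational(18, 5)) = Rational(-30672, 5)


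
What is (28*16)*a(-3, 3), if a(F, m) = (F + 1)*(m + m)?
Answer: -5376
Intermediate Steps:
a(F, m) = 2*m*(1 + F) (a(F, m) = (1 + F)*(2*m) = 2*m*(1 + F))
(28*16)*a(-3, 3) = (28*16)*(2*3*(1 - 3)) = 448*(2*3*(-2)) = 448*(-12) = -5376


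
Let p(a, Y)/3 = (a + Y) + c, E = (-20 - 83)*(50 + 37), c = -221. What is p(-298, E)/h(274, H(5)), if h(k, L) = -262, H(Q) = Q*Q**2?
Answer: 14220/131 ≈ 108.55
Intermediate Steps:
H(Q) = Q**3
E = -8961 (E = -103*87 = -8961)
p(a, Y) = -663 + 3*Y + 3*a (p(a, Y) = 3*((a + Y) - 221) = 3*((Y + a) - 221) = 3*(-221 + Y + a) = -663 + 3*Y + 3*a)
p(-298, E)/h(274, H(5)) = (-663 + 3*(-8961) + 3*(-298))/(-262) = (-663 - 26883 - 894)*(-1/262) = -28440*(-1/262) = 14220/131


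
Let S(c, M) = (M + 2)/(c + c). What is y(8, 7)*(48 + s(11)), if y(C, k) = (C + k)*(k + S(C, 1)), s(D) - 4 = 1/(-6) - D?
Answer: 140875/32 ≈ 4402.3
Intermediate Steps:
s(D) = 23/6 - D (s(D) = 4 + (1/(-6) - D) = 4 + (-1/6 - D) = 23/6 - D)
S(c, M) = (2 + M)/(2*c) (S(c, M) = (2 + M)/((2*c)) = (2 + M)*(1/(2*c)) = (2 + M)/(2*c))
y(C, k) = (C + k)*(k + 3/(2*C)) (y(C, k) = (C + k)*(k + (2 + 1)/(2*C)) = (C + k)*(k + (1/2)*3/C) = (C + k)*(k + 3/(2*C)))
y(8, 7)*(48 + s(11)) = (3/2 + 7**2 + 8*7 + (3/2)*7/8)*(48 + (23/6 - 1*11)) = (3/2 + 49 + 56 + (3/2)*7*(1/8))*(48 + (23/6 - 11)) = (3/2 + 49 + 56 + 21/16)*(48 - 43/6) = (1725/16)*(245/6) = 140875/32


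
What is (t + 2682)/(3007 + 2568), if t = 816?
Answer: 3498/5575 ≈ 0.62744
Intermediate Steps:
(t + 2682)/(3007 + 2568) = (816 + 2682)/(3007 + 2568) = 3498/5575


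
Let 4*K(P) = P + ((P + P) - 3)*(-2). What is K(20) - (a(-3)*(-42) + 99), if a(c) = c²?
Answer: 531/2 ≈ 265.50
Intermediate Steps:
K(P) = 3/2 - 3*P/4 (K(P) = (P + ((P + P) - 3)*(-2))/4 = (P + (2*P - 3)*(-2))/4 = (P + (-3 + 2*P)*(-2))/4 = (P + (6 - 4*P))/4 = (6 - 3*P)/4 = 3/2 - 3*P/4)
K(20) - (a(-3)*(-42) + 99) = (3/2 - ¾*20) - ((-3)²*(-42) + 99) = (3/2 - 15) - (9*(-42) + 99) = -27/2 - (-378 + 99) = -27/2 - 1*(-279) = -27/2 + 279 = 531/2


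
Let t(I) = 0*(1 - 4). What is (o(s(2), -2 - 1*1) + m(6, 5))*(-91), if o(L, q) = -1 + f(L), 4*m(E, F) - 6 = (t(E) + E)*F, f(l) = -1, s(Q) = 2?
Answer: -637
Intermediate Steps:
t(I) = 0 (t(I) = 0*(-3) = 0)
m(E, F) = 3/2 + E*F/4 (m(E, F) = 3/2 + ((0 + E)*F)/4 = 3/2 + (E*F)/4 = 3/2 + E*F/4)
o(L, q) = -2 (o(L, q) = -1 - 1 = -2)
(o(s(2), -2 - 1*1) + m(6, 5))*(-91) = (-2 + (3/2 + (¼)*6*5))*(-91) = (-2 + (3/2 + 15/2))*(-91) = (-2 + 9)*(-91) = 7*(-91) = -637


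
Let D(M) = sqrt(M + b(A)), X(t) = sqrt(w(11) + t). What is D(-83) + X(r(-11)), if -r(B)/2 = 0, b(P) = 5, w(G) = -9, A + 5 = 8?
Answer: I*(3 + sqrt(78)) ≈ 11.832*I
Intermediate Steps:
A = 3 (A = -5 + 8 = 3)
r(B) = 0 (r(B) = -2*0 = 0)
X(t) = sqrt(-9 + t)
D(M) = sqrt(5 + M) (D(M) = sqrt(M + 5) = sqrt(5 + M))
D(-83) + X(r(-11)) = sqrt(5 - 83) + sqrt(-9 + 0) = sqrt(-78) + sqrt(-9) = I*sqrt(78) + 3*I = 3*I + I*sqrt(78)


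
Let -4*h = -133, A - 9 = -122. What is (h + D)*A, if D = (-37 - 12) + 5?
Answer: 4859/4 ≈ 1214.8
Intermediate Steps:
A = -113 (A = 9 - 122 = -113)
h = 133/4 (h = -1/4*(-133) = 133/4 ≈ 33.250)
D = -44 (D = -49 + 5 = -44)
(h + D)*A = (133/4 - 44)*(-113) = -43/4*(-113) = 4859/4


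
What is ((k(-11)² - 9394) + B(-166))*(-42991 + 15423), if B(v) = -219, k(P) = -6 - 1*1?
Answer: 263660352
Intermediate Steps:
k(P) = -7 (k(P) = -6 - 1 = -7)
((k(-11)² - 9394) + B(-166))*(-42991 + 15423) = (((-7)² - 9394) - 219)*(-42991 + 15423) = ((49 - 9394) - 219)*(-27568) = (-9345 - 219)*(-27568) = -9564*(-27568) = 263660352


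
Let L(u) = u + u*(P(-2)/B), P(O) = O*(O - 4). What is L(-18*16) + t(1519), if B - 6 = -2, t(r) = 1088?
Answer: -64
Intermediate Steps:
B = 4 (B = 6 - 2 = 4)
P(O) = O*(-4 + O)
L(u) = 4*u (L(u) = u + u*(-2*(-4 - 2)/4) = u + u*(-2*(-6)*(1/4)) = u + u*(12*(1/4)) = u + u*3 = u + 3*u = 4*u)
L(-18*16) + t(1519) = 4*(-18*16) + 1088 = 4*(-288) + 1088 = -1152 + 1088 = -64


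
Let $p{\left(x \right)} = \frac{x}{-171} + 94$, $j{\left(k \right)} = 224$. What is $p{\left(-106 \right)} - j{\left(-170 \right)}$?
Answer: $- \frac{22124}{171} \approx -129.38$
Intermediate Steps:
$p{\left(x \right)} = 94 - \frac{x}{171}$ ($p{\left(x \right)} = - \frac{x}{171} + 94 = 94 - \frac{x}{171}$)
$p{\left(-106 \right)} - j{\left(-170 \right)} = \left(94 - - \frac{106}{171}\right) - 224 = \left(94 + \frac{106}{171}\right) - 224 = \frac{16180}{171} - 224 = - \frac{22124}{171}$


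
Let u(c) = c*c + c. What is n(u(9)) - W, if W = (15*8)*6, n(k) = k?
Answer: -630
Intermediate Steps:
u(c) = c + c**2 (u(c) = c**2 + c = c + c**2)
W = 720 (W = 120*6 = 720)
n(u(9)) - W = 9*(1 + 9) - 1*720 = 9*10 - 720 = 90 - 720 = -630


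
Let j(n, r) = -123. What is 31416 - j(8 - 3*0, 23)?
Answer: 31539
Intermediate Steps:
31416 - j(8 - 3*0, 23) = 31416 - 1*(-123) = 31416 + 123 = 31539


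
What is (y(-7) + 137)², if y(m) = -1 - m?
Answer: 20449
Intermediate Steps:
(y(-7) + 137)² = ((-1 - 1*(-7)) + 137)² = ((-1 + 7) + 137)² = (6 + 137)² = 143² = 20449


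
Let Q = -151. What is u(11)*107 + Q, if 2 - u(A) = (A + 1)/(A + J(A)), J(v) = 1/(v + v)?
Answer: -4313/81 ≈ -53.247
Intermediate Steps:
J(v) = 1/(2*v)
u(A) = 2 - (1 + A)/(A + 1/(2*A)) (u(A) = 2 - (A + 1)/(A + 1/(2*A)) = 2 - (1 + A)/(A + 1/(2*A)))
u(11)*107 + Q = (2*(1 + 11*(-1 + 11))/(1 + 2*11²))*107 - 151 = (2*(1 + 11*10)/(1 + 2*121))*107 - 151 = (2*(1 + 110)/(1 + 242))*107 - 151 = (2*111/243)*107 - 151 = (2*(1/243)*111)*107 - 151 = (74/81)*107 - 151 = 7918/81 - 151 = -4313/81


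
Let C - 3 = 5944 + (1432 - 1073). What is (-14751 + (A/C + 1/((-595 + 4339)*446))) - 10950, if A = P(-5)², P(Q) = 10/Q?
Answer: -45104868987557/1754985024 ≈ -25701.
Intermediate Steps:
C = 6306 (C = 3 + (5944 + (1432 - 1073)) = 3 + (5944 + 359) = 3 + 6303 = 6306)
A = 4 (A = (10/(-5))² = (10*(-⅕))² = (-2)² = 4)
(-14751 + (A/C + 1/((-595 + 4339)*446))) - 10950 = (-14751 + (4/6306 + 1/((-595 + 4339)*446))) - 10950 = (-14751 + (4*(1/6306) + (1/446)/3744)) - 10950 = (-14751 + (2/3153 + (1/3744)*(1/446))) - 10950 = (-14751 + (2/3153 + 1/1669824)) - 10950 = (-14751 + 1114267/1754985024) - 10950 = -25887782974757/1754985024 - 10950 = -45104868987557/1754985024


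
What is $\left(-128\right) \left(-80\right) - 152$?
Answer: $10088$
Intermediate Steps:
$\left(-128\right) \left(-80\right) - 152 = 10240 - 152 = 10088$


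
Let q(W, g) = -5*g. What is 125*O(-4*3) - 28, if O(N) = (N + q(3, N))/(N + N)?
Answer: -278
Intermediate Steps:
O(N) = -2 (O(N) = (N - 5*N)/(N + N) = (-4*N)/((2*N)) = (-4*N)*(1/(2*N)) = -2)
125*O(-4*3) - 28 = 125*(-2) - 28 = -250 - 28 = -278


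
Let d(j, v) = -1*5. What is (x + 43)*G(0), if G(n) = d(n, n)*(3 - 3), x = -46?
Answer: 0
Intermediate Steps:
d(j, v) = -5
G(n) = 0 (G(n) = -5*(3 - 3) = -5*0 = 0)
(x + 43)*G(0) = (-46 + 43)*0 = -3*0 = 0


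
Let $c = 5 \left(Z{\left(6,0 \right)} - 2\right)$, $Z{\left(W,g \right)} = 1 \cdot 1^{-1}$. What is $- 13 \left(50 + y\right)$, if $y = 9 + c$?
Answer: $-702$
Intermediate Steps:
$Z{\left(W,g \right)} = 1$ ($Z{\left(W,g \right)} = 1 \cdot 1 = 1$)
$c = -5$ ($c = 5 \left(1 - 2\right) = 5 \left(-1\right) = -5$)
$y = 4$ ($y = 9 - 5 = 4$)
$- 13 \left(50 + y\right) = - 13 \left(50 + 4\right) = \left(-13\right) 54 = -702$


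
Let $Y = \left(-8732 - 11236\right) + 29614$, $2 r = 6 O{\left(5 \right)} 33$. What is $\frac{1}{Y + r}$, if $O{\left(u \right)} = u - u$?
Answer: $\frac{1}{9646} \approx 0.00010367$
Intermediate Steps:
$O{\left(u \right)} = 0$
$r = 0$ ($r = \frac{6 \cdot 0 \cdot 33}{2} = \frac{0 \cdot 33}{2} = \frac{1}{2} \cdot 0 = 0$)
$Y = 9646$ ($Y = -19968 + 29614 = 9646$)
$\frac{1}{Y + r} = \frac{1}{9646 + 0} = \frac{1}{9646}$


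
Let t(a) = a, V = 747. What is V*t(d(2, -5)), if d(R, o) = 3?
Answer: 2241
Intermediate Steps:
V*t(d(2, -5)) = 747*3 = 2241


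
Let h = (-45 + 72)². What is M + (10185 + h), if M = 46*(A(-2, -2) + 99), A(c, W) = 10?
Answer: 15928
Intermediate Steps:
h = 729 (h = 27² = 729)
M = 5014 (M = 46*(10 + 99) = 46*109 = 5014)
M + (10185 + h) = 5014 + (10185 + 729) = 5014 + 10914 = 15928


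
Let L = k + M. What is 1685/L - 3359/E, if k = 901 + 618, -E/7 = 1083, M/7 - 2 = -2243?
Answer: 4973761/15343944 ≈ 0.32415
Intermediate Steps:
M = -15687 (M = 14 + 7*(-2243) = 14 - 15701 = -15687)
E = -7581 (E = -7*1083 = -7581)
k = 1519
L = -14168 (L = 1519 - 15687 = -14168)
1685/L - 3359/E = 1685/(-14168) - 3359/(-7581) = 1685*(-1/14168) - 3359*(-1/7581) = -1685/14168 + 3359/7581 = 4973761/15343944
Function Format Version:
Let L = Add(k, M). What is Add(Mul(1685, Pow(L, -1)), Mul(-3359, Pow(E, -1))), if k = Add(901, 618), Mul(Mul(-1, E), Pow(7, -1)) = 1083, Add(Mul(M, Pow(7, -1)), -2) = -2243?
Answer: Rational(4973761, 15343944) ≈ 0.32415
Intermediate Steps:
M = -15687 (M = Add(14, Mul(7, -2243)) = Add(14, -15701) = -15687)
E = -7581 (E = Mul(-7, 1083) = -7581)
k = 1519
L = -14168 (L = Add(1519, -15687) = -14168)
Add(Mul(1685, Pow(L, -1)), Mul(-3359, Pow(E, -1))) = Add(Mul(1685, Pow(-14168, -1)), Mul(-3359, Pow(-7581, -1))) = Add(Mul(1685, Rational(-1, 14168)), Mul(-3359, Rational(-1, 7581))) = Add(Rational(-1685, 14168), Rational(3359, 7581)) = Rational(4973761, 15343944)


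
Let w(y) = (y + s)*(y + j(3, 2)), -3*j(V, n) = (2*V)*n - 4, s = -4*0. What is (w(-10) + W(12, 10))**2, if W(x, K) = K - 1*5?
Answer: 156025/9 ≈ 17336.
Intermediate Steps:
s = 0
W(x, K) = -5 + K (W(x, K) = K - 5 = -5 + K)
j(V, n) = 4/3 - 2*V*n/3 (j(V, n) = -((2*V)*n - 4)/3 = -(2*V*n - 4)/3 = -(-4 + 2*V*n)/3 = 4/3 - 2*V*n/3)
w(y) = y*(-8/3 + y) (w(y) = (y + 0)*(y + (4/3 - 2/3*3*2)) = y*(y + (4/3 - 4)) = y*(y - 8/3) = y*(-8/3 + y))
(w(-10) + W(12, 10))**2 = ((1/3)*(-10)*(-8 + 3*(-10)) + (-5 + 10))**2 = ((1/3)*(-10)*(-8 - 30) + 5)**2 = ((1/3)*(-10)*(-38) + 5)**2 = (380/3 + 5)**2 = (395/3)**2 = 156025/9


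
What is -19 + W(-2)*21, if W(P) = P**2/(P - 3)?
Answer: -179/5 ≈ -35.800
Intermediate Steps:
W(P) = P**2/(-3 + P)
-19 + W(-2)*21 = -19 + ((-2)**2/(-3 - 2))*21 = -19 + (4/(-5))*21 = -19 + (4*(-1/5))*21 = -19 - 4/5*21 = -19 - 84/5 = -179/5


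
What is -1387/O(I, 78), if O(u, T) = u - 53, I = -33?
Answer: 1387/86 ≈ 16.128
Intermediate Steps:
O(u, T) = -53 + u
-1387/O(I, 78) = -1387/(-53 - 33) = -1387/(-86) = -1387*(-1/86) = 1387/86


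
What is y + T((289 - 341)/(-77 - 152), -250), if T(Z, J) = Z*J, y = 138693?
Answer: 31747697/229 ≈ 1.3864e+5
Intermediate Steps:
T(Z, J) = J*Z
y + T((289 - 341)/(-77 - 152), -250) = 138693 - 250*(289 - 341)/(-77 - 152) = 138693 - (-13000)/(-229) = 138693 - (-13000)*(-1)/229 = 138693 - 250*52/229 = 138693 - 13000/229 = 31747697/229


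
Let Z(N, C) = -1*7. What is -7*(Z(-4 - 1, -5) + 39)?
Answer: -224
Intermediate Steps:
Z(N, C) = -7
-7*(Z(-4 - 1, -5) + 39) = -7*(-7 + 39) = -7*32 = -224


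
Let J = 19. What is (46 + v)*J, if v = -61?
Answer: -285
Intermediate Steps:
(46 + v)*J = (46 - 61)*19 = -15*19 = -285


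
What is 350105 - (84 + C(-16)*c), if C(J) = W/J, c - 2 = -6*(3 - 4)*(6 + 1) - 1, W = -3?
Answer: 5600207/16 ≈ 3.5001e+5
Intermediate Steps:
c = 43 (c = 2 + (-6*(3 - 4)*(6 + 1) - 1) = 2 + (-(-6)*7 - 1) = 2 + (-6*(-7) - 1) = 2 + (42 - 1) = 2 + 41 = 43)
C(J) = -3/J
350105 - (84 + C(-16)*c) = 350105 - (84 - 3/(-16)*43) = 350105 - (84 - 3*(-1/16)*43) = 350105 - (84 + (3/16)*43) = 350105 - (84 + 129/16) = 350105 - 1*1473/16 = 350105 - 1473/16 = 5600207/16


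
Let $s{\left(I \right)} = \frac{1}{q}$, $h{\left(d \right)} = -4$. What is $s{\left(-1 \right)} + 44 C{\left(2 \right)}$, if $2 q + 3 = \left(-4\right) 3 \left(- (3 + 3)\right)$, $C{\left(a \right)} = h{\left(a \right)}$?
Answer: $- \frac{12142}{69} \approx -175.97$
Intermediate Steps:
$C{\left(a \right)} = -4$
$q = \frac{69}{2}$ ($q = - \frac{3}{2} + \frac{\left(-4\right) 3 \left(- (3 + 3)\right)}{2} = - \frac{3}{2} + \frac{\left(-12\right) \left(\left(-1\right) 6\right)}{2} = - \frac{3}{2} + \frac{\left(-12\right) \left(-6\right)}{2} = - \frac{3}{2} + \frac{1}{2} \cdot 72 = - \frac{3}{2} + 36 = \frac{69}{2} \approx 34.5$)
$s{\left(I \right)} = \frac{2}{69}$ ($s{\left(I \right)} = \frac{1}{\frac{69}{2}} = \frac{2}{69}$)
$s{\left(-1 \right)} + 44 C{\left(2 \right)} = \frac{2}{69} + 44 \left(-4\right) = \frac{2}{69} - 176 = - \frac{12142}{69}$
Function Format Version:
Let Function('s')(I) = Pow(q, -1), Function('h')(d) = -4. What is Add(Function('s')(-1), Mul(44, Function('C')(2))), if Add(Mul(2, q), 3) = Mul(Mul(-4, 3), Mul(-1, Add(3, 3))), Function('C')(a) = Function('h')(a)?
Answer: Rational(-12142, 69) ≈ -175.97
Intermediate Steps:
Function('C')(a) = -4
q = Rational(69, 2) (q = Add(Rational(-3, 2), Mul(Rational(1, 2), Mul(Mul(-4, 3), Mul(-1, Add(3, 3))))) = Add(Rational(-3, 2), Mul(Rational(1, 2), Mul(-12, Mul(-1, 6)))) = Add(Rational(-3, 2), Mul(Rational(1, 2), Mul(-12, -6))) = Add(Rational(-3, 2), Mul(Rational(1, 2), 72)) = Add(Rational(-3, 2), 36) = Rational(69, 2) ≈ 34.500)
Function('s')(I) = Rational(2, 69) (Function('s')(I) = Pow(Rational(69, 2), -1) = Rational(2, 69))
Add(Function('s')(-1), Mul(44, Function('C')(2))) = Add(Rational(2, 69), Mul(44, -4)) = Add(Rational(2, 69), -176) = Rational(-12142, 69)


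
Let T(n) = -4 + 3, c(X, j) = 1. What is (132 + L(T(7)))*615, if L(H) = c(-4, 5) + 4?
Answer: 84255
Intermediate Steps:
T(n) = -1
L(H) = 5 (L(H) = 1 + 4 = 5)
(132 + L(T(7)))*615 = (132 + 5)*615 = 137*615 = 84255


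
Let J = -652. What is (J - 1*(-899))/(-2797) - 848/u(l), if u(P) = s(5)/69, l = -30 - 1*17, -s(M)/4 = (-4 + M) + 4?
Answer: 40913281/13985 ≈ 2925.5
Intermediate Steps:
s(M) = -4*M (s(M) = -4*((-4 + M) + 4) = -4*M)
l = -47 (l = -30 - 17 = -47)
u(P) = -20/69 (u(P) = -4*5/69 = -20*1/69 = -20/69)
(J - 1*(-899))/(-2797) - 848/u(l) = (-652 - 1*(-899))/(-2797) - 848/(-20/69) = (-652 + 899)*(-1/2797) - 848*(-69/20) = 247*(-1/2797) + 14628/5 = -247/2797 + 14628/5 = 40913281/13985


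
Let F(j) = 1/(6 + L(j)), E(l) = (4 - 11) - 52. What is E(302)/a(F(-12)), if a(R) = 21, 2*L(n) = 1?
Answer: -59/21 ≈ -2.8095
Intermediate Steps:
L(n) = ½ (L(n) = (½)*1 = ½)
E(l) = -59 (E(l) = -7 - 52 = -59)
F(j) = 2/13 (F(j) = 1/(6 + ½) = 1/(13/2) = 2/13)
E(302)/a(F(-12)) = -59/21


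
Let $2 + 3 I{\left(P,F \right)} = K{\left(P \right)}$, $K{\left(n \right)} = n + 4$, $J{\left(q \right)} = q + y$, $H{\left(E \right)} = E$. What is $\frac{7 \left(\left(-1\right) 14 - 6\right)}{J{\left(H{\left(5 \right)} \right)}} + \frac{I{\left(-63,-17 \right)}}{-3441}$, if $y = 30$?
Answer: $- \frac{41231}{10323} \approx -3.9941$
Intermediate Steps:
$J{\left(q \right)} = 30 + q$ ($J{\left(q \right)} = q + 30 = 30 + q$)
$K{\left(n \right)} = 4 + n$
$I{\left(P,F \right)} = \frac{2}{3} + \frac{P}{3}$ ($I{\left(P,F \right)} = - \frac{2}{3} + \frac{4 + P}{3} = - \frac{2}{3} + \left(\frac{4}{3} + \frac{P}{3}\right) = \frac{2}{3} + \frac{P}{3}$)
$\frac{7 \left(\left(-1\right) 14 - 6\right)}{J{\left(H{\left(5 \right)} \right)}} + \frac{I{\left(-63,-17 \right)}}{-3441} = \frac{7 \left(\left(-1\right) 14 - 6\right)}{30 + 5} + \frac{\frac{2}{3} + \frac{1}{3} \left(-63\right)}{-3441} = \frac{7 \left(-14 - 6\right)}{35} + \left(\frac{2}{3} - 21\right) \left(- \frac{1}{3441}\right) = 7 \left(-20\right) \frac{1}{35} - - \frac{61}{10323} = \left(-140\right) \frac{1}{35} + \frac{61}{10323} = -4 + \frac{61}{10323} = - \frac{41231}{10323}$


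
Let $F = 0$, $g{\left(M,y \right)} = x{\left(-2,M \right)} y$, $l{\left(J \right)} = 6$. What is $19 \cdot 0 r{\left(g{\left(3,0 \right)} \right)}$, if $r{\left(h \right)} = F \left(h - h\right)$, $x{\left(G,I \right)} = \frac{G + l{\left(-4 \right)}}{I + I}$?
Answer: $0$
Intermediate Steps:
$x{\left(G,I \right)} = \frac{6 + G}{2 I}$ ($x{\left(G,I \right)} = \frac{G + 6}{I + I} = \frac{6 + G}{2 I}$)
$g{\left(M,y \right)} = \frac{2 y}{M}$ ($g{\left(M,y \right)} = \frac{6 - 2}{2 M} y = \frac{1}{2} \frac{1}{M} 4 y = \frac{2}{M} y = \frac{2 y}{M}$)
$r{\left(h \right)} = 0$ ($r{\left(h \right)} = 0 \left(h - h\right) = 0 \cdot 0 = 0$)
$19 \cdot 0 r{\left(g{\left(3,0 \right)} \right)} = 19 \cdot 0 \cdot 0 = 0 \cdot 0 = 0$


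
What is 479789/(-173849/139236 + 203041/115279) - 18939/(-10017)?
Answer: 25713981201598846489/27478226390895 ≈ 9.3580e+5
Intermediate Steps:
479789/(-173849/139236 + 203041/115279) - 18939/(-10017) = 479789/(-173849*1/139236 + 203041*(1/115279)) - 18939*(-1/10017) = 479789/(-173849/139236 + 203041/115279) + 6313/3339 = 479789/(8229477805/16050986844) + 6313/3339 = 479789*(16050986844/8229477805) + 6313/3339 = 7701086926895916/8229477805 + 6313/3339 = 25713981201598846489/27478226390895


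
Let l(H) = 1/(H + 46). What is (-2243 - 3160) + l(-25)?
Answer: -113462/21 ≈ -5403.0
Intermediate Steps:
l(H) = 1/(46 + H)
(-2243 - 3160) + l(-25) = (-2243 - 3160) + 1/(46 - 25) = -5403 + 1/21 = -113462/21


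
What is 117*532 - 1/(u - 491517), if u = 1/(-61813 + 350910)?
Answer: 8844629035461209/142096090148 ≈ 62244.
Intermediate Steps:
u = 1/289097 ≈ 3.4590e-6
117*532 - 1/(u - 491517) = 117*532 - 1/(1/289097 - 491517) = 62244 - 1/(-142096090148/289097) = 62244 - 1*(-289097/142096090148) = 62244 + 289097/142096090148 = 8844629035461209/142096090148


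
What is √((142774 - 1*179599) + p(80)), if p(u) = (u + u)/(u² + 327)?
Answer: I*√1734051305/217 ≈ 191.9*I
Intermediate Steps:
p(u) = 2*u/(327 + u²) (p(u) = (2*u)/(327 + u²) = 2*u/(327 + u²))
√((142774 - 1*179599) + p(80)) = √((142774 - 1*179599) + 2*80/(327 + 80²)) = √((142774 - 179599) + 2*80/(327 + 6400)) = √(-36825 + 2*80/6727) = √(-36825 + 2*80*(1/6727)) = √(-36825 + 160/6727) = √(-247721615/6727) = I*√1734051305/217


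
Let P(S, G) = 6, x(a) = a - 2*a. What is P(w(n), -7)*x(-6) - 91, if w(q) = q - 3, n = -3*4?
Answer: -55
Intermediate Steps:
n = -12
x(a) = -a
w(q) = -3 + q
P(w(n), -7)*x(-6) - 91 = 6*(-1*(-6)) - 91 = 6*6 - 91 = 36 - 91 = -55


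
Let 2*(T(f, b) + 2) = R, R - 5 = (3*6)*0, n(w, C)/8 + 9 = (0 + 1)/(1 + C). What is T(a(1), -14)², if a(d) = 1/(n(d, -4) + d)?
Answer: ¼ ≈ 0.25000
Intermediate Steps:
n(w, C) = -72 + 8/(1 + C) (n(w, C) = -72 + 8*((0 + 1)/(1 + C)) = -72 + 8*(1/(1 + C)) = -72 + 8/(1 + C))
a(d) = 1/(-224/3 + d) (a(d) = 1/(8*(-8 - 9*(-4))/(1 - 4) + d) = 1/(8*(-8 + 36)/(-3) + d) = 1/(8*(-⅓)*28 + d) = 1/(-224/3 + d))
R = 5 (R = 5 + (3*6)*0 = 5 + 18*0 = 5 + 0 = 5)
T(f, b) = ½ (T(f, b) = -2 + (½)*5 = -2 + 5/2 = ½)
T(a(1), -14)² = (½)² = ¼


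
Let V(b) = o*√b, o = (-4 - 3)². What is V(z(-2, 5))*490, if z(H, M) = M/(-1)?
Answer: 24010*I*√5 ≈ 53688.0*I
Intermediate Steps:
z(H, M) = -M (z(H, M) = M*(-1) = -M)
o = 49 (o = (-7)² = 49)
V(b) = 49*√b
V(z(-2, 5))*490 = (49*√(-1*5))*490 = (49*√(-5))*490 = (49*(I*√5))*490 = (49*I*√5)*490 = 24010*I*√5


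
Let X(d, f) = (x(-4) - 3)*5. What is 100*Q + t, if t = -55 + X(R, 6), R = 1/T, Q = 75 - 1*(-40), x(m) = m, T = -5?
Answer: 11410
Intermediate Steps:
Q = 115 (Q = 75 + 40 = 115)
R = -1/5 (R = 1/(-5) = -1/5 ≈ -0.20000)
X(d, f) = -35 (X(d, f) = (-4 - 3)*5 = -7*5 = -35)
t = -90 (t = -55 - 35 = -90)
100*Q + t = 100*115 - 90 = 11500 - 90 = 11410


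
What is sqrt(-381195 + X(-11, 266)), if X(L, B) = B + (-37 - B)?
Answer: 4*I*sqrt(23827) ≈ 617.44*I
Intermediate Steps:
X(L, B) = -37
sqrt(-381195 + X(-11, 266)) = sqrt(-381195 - 37) = sqrt(-381232) = 4*I*sqrt(23827)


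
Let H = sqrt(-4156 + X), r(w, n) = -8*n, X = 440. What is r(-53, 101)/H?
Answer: 404*I*sqrt(929)/929 ≈ 13.255*I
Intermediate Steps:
H = 2*I*sqrt(929) (H = sqrt(-4156 + 440) = sqrt(-3716) = 2*I*sqrt(929) ≈ 60.959*I)
r(-53, 101)/H = (-8*101)/((2*I*sqrt(929))) = -(-404)*I*sqrt(929)/929 = 404*I*sqrt(929)/929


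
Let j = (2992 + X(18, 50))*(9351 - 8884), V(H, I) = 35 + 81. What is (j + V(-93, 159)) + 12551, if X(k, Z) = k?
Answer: 1418337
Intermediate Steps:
V(H, I) = 116
j = 1405670 (j = (2992 + 18)*(9351 - 8884) = 3010*467 = 1405670)
(j + V(-93, 159)) + 12551 = (1405670 + 116) + 12551 = 1405786 + 12551 = 1418337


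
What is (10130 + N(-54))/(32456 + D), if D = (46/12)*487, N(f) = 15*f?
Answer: 55920/205937 ≈ 0.27154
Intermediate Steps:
D = 11201/6 (D = (46*(1/12))*487 = (23/6)*487 = 11201/6 ≈ 1866.8)
(10130 + N(-54))/(32456 + D) = (10130 + 15*(-54))/(32456 + 11201/6) = (10130 - 810)/(205937/6) = 9320*(6/205937) = 55920/205937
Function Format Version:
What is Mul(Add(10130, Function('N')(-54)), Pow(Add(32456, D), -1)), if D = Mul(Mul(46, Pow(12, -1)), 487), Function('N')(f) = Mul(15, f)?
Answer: Rational(55920, 205937) ≈ 0.27154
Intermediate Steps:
D = Rational(11201, 6) (D = Mul(Mul(46, Rational(1, 12)), 487) = Mul(Rational(23, 6), 487) = Rational(11201, 6) ≈ 1866.8)
Mul(Add(10130, Function('N')(-54)), Pow(Add(32456, D), -1)) = Mul(Add(10130, Mul(15, -54)), Pow(Add(32456, Rational(11201, 6)), -1)) = Mul(Add(10130, -810), Pow(Rational(205937, 6), -1)) = Mul(9320, Rational(6, 205937)) = Rational(55920, 205937)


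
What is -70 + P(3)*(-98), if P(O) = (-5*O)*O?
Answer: 4340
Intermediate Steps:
P(O) = -5*O**2
-70 + P(3)*(-98) = -70 - 5*3**2*(-98) = -70 - 5*9*(-98) = -70 - 45*(-98) = -70 + 4410 = 4340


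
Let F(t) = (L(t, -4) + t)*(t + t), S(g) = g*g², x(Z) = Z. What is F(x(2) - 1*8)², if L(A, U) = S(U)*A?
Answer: 20575296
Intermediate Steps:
S(g) = g³
L(A, U) = A*U³ (L(A, U) = U³*A = A*U³)
F(t) = -126*t² (F(t) = (t*(-4)³ + t)*(t + t) = (t*(-64) + t)*(2*t) = (-64*t + t)*(2*t) = (-63*t)*(2*t) = -126*t²)
F(x(2) - 1*8)² = (-126*(2 - 1*8)²)² = (-126*(2 - 8)²)² = (-126*(-6)²)² = (-126*36)² = (-4536)² = 20575296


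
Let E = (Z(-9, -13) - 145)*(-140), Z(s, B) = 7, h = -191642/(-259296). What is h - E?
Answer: -2504703539/129648 ≈ -19319.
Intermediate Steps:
h = 95821/129648 (h = -191642*(-1/259296) = 95821/129648 ≈ 0.73909)
E = 19320 (E = (7 - 145)*(-140) = -138*(-140) = 19320)
h - E = 95821/129648 - 1*19320 = 95821/129648 - 19320 = -2504703539/129648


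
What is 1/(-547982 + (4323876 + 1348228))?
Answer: 1/5124122 ≈ 1.9516e-7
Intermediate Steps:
1/(-547982 + (4323876 + 1348228)) = 1/(-547982 + 5672104) = 1/5124122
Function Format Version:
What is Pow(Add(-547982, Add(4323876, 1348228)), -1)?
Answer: Rational(1, 5124122) ≈ 1.9516e-7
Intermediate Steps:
Pow(Add(-547982, Add(4323876, 1348228)), -1) = Pow(Add(-547982, 5672104), -1) = Pow(5124122, -1) = Rational(1, 5124122)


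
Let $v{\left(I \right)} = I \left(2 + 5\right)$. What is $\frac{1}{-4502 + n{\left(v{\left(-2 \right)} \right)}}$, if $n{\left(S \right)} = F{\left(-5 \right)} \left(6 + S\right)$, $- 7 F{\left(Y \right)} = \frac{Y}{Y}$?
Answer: $- \frac{7}{31506} \approx -0.00022218$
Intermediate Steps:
$v{\left(I \right)} = 7 I$ ($v{\left(I \right)} = I 7 = 7 I$)
$F{\left(Y \right)} = - \frac{1}{7}$ ($F{\left(Y \right)} = - \frac{Y \frac{1}{Y}}{7} = \left(- \frac{1}{7}\right) 1 = - \frac{1}{7}$)
$n{\left(S \right)} = - \frac{6}{7} - \frac{S}{7}$ ($n{\left(S \right)} = - \frac{6 + S}{7} = - \frac{6}{7} - \frac{S}{7}$)
$\frac{1}{-4502 + n{\left(v{\left(-2 \right)} \right)}} = \frac{1}{-4502 - \left(\frac{6}{7} + \frac{7 \left(-2\right)}{7}\right)} = \frac{1}{-4502 - - \frac{8}{7}} = \frac{1}{-4502 + \left(- \frac{6}{7} + 2\right)} = \frac{1}{-4502 + \frac{8}{7}} = \frac{1}{- \frac{31506}{7}} = - \frac{7}{31506}$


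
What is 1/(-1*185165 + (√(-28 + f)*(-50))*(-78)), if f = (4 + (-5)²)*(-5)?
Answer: -37033/7383481445 - 156*I*√173/1476696289 ≈ -5.0157e-6 - 1.3895e-6*I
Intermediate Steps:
f = -145 (f = (4 + 25)*(-5) = 29*(-5) = -145)
1/(-1*185165 + (√(-28 + f)*(-50))*(-78)) = 1/(-1*185165 + (√(-28 - 145)*(-50))*(-78)) = 1/(-185165 + (√(-173)*(-50))*(-78)) = 1/(-185165 + ((I*√173)*(-50))*(-78)) = 1/(-185165 - 50*I*√173*(-78)) = 1/(-185165 + 3900*I*√173)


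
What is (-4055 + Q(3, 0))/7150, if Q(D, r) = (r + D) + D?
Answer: -4049/7150 ≈ -0.56629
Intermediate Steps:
Q(D, r) = r + 2*D (Q(D, r) = (D + r) + D = r + 2*D)
(-4055 + Q(3, 0))/7150 = (-4055 + (0 + 2*3))/7150 = (-4055 + (0 + 6))*(1/7150) = (-4055 + 6)*(1/7150) = -4049*1/7150 = -4049/7150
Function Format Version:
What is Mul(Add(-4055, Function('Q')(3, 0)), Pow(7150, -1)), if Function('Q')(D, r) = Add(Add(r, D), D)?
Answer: Rational(-4049, 7150) ≈ -0.56629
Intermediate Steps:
Function('Q')(D, r) = Add(r, Mul(2, D)) (Function('Q')(D, r) = Add(Add(D, r), D) = Add(r, Mul(2, D)))
Mul(Add(-4055, Function('Q')(3, 0)), Pow(7150, -1)) = Mul(Add(-4055, Add(0, Mul(2, 3))), Pow(7150, -1)) = Mul(Add(-4055, Add(0, 6)), Rational(1, 7150)) = Mul(Add(-4055, 6), Rational(1, 7150)) = Mul(-4049, Rational(1, 7150)) = Rational(-4049, 7150)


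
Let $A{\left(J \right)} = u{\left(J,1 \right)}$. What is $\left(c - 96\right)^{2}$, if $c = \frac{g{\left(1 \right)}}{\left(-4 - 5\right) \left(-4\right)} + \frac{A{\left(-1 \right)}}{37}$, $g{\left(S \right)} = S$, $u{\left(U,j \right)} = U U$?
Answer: $\frac{16332584401}{1774224} \approx 9205.5$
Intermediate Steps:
$u{\left(U,j \right)} = U^{2}$
$A{\left(J \right)} = J^{2}$
$c = \frac{73}{1332}$ ($c = 1 \frac{1}{\left(-4 - 5\right) \left(-4\right)} + \frac{\left(-1\right)^{2}}{37} = 1 \frac{1}{\left(-9\right) \left(-4\right)} + 1 \cdot \frac{1}{37} = 1 \cdot \frac{1}{36} + \frac{1}{37} = \frac{1}{36} + \frac{1}{37} = \frac{73}{1332} \approx 0.054805$)
$\left(c - 96\right)^{2} = \left(\frac{73}{1332} - 96\right)^{2} = \left(- \frac{127799}{1332}\right)^{2} = \frac{16332584401}{1774224}$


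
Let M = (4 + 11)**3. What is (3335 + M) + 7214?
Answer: 13924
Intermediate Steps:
M = 3375 (M = 15**3 = 3375)
(3335 + M) + 7214 = (3335 + 3375) + 7214 = 6710 + 7214 = 13924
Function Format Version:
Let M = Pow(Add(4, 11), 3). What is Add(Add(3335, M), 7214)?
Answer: 13924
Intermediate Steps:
M = 3375 (M = Pow(15, 3) = 3375)
Add(Add(3335, M), 7214) = Add(Add(3335, 3375), 7214) = Add(6710, 7214) = 13924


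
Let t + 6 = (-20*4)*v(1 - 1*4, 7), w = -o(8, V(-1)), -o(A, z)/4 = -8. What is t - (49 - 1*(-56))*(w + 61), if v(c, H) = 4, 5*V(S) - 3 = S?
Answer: -3371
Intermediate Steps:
V(S) = ⅗ + S/5
o(A, z) = 32 (o(A, z) = -4*(-8) = 32)
w = -32 (w = -1*32 = -32)
t = -326 (t = -6 - 20*4*4 = -6 - 80*4 = -6 - 320 = -326)
t - (49 - 1*(-56))*(w + 61) = -326 - (49 - 1*(-56))*(-32 + 61) = -326 - (49 + 56)*29 = -326 - 105*29 = -326 - 1*3045 = -326 - 3045 = -3371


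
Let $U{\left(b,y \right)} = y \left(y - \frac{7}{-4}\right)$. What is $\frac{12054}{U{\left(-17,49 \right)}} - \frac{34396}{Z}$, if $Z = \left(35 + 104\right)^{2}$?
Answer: $\frac{12029476}{3922163} \approx 3.0671$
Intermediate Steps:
$Z = 19321$ ($Z = 139^{2} = 19321$)
$U{\left(b,y \right)} = y \left(\frac{7}{4} + y\right)$ ($U{\left(b,y \right)} = y \left(y - - \frac{7}{4}\right) = y \left(y + \frac{7}{4}\right) = y \left(\frac{7}{4} + y\right)$)
$\frac{12054}{U{\left(-17,49 \right)}} - \frac{34396}{Z} = \frac{12054}{\frac{1}{4} \cdot 49 \left(7 + 4 \cdot 49\right)} - \frac{34396}{19321} = \frac{12054}{\frac{1}{4} \cdot 49 \left(7 + 196\right)} - \frac{34396}{19321} = \frac{12054}{\frac{1}{4} \cdot 49 \cdot 203} - \frac{34396}{19321} = \frac{12054}{\frac{9947}{4}} - \frac{34396}{19321} = 12054 \cdot \frac{4}{9947} - \frac{34396}{19321} = \frac{984}{203} - \frac{34396}{19321} = \frac{12029476}{3922163}$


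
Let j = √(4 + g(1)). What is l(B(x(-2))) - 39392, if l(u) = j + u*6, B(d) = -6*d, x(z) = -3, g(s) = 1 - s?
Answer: -39282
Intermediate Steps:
j = 2 (j = √(4 + (1 - 1*1)) = √(4 + (1 - 1)) = √(4 + 0) = √4 = 2)
l(u) = 2 + 6*u (l(u) = 2 + u*6 = 2 + 6*u)
l(B(x(-2))) - 39392 = (2 + 6*(-6*(-3))) - 39392 = (2 + 6*18) - 39392 = (2 + 108) - 39392 = 110 - 39392 = -39282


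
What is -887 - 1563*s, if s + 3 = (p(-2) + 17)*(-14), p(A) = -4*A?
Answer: 550852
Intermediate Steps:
s = -353 (s = -3 + (-4*(-2) + 17)*(-14) = -3 + (8 + 17)*(-14) = -3 + 25*(-14) = -3 - 350 = -353)
-887 - 1563*s = -887 - 1563*(-353) = -887 + 551739 = 550852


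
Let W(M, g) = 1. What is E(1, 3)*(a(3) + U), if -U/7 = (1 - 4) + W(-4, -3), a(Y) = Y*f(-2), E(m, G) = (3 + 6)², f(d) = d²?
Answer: 2106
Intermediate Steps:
E(m, G) = 81 (E(m, G) = 9² = 81)
a(Y) = 4*Y (a(Y) = Y*(-2)² = Y*4 = 4*Y)
U = 14 (U = -7*((1 - 4) + 1) = -7*(-3 + 1) = -7*(-2) = 14)
E(1, 3)*(a(3) + U) = 81*(4*3 + 14) = 81*(12 + 14) = 81*26 = 2106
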